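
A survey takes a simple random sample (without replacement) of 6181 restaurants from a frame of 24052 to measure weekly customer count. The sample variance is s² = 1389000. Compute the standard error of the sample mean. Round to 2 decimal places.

Under SRS without replacement, Var(ȳ) = (1 − f)·s²/n with f = n/N = 6181/24052 = 0.25698487.
Var(ȳ) = (1 − 0.25698487)·1389000/6181 = 0.74301513·224.72092 = 166.97104.
SE(ȳ) = √(166.97104) = 12.92.

12.92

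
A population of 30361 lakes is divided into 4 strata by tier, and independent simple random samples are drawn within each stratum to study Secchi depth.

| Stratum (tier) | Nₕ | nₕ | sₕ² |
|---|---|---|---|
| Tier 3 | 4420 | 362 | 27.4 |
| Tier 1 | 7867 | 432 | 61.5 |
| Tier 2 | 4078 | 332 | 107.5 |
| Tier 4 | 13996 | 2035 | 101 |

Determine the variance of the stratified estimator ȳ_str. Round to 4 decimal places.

Var(ȳ_str) = Σₕ Wₕ²(1 − fₕ)sₕ²/nₕ with Wₕ = Nₕ/N, N = 30361.
Tier 3: Wₕ = 0.14558150; term = 0.14558150²·(1 − 0.08190045)·27.4/362 = 0.0014728013.
Tier 1: Wₕ = 0.25911531; term = 0.25911531²·(1 − 0.05491293)·61.5/432 = 0.0090333606.
Tier 2: Wₕ = 0.13431705; term = 0.13431705²·(1 − 0.08141246)·107.5/332 = 0.0053660317.
Tier 4: Wₕ = 0.46098613; term = 0.46098613²·(1 − 0.14539869)·101/2035 = 0.0090135576.
Sum = 0.024885751.

0.0249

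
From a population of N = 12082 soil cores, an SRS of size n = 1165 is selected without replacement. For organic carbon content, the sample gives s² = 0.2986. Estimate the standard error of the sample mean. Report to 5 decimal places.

0.01522

Under SRS without replacement, Var(ȳ) = (1 − f)·s²/n with f = n/N = 1165/12082 = 0.09642443.
Var(ȳ) = (1 − 0.09642443)·0.2986/1165 = 0.90357557·2.5630901 × 10^-4 = 2.3159456 × 10^-4.
SE(ȳ) = √(2.3159456 × 10^-4) = 0.01522.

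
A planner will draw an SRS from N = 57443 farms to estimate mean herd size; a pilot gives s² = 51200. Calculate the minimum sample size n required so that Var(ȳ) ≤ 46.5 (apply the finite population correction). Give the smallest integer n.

1081

Without fpc, n₀ = s²/D = 51200/46.5 = 1101.0753.
With fpc, (1 − n/N)·s²/n ≤ D requires n ≥ n₀/(1 + n₀/N) = 1101.0753/(1 + 1101.0753/57443) = 1080.3667.
Rounding up, n = 1081.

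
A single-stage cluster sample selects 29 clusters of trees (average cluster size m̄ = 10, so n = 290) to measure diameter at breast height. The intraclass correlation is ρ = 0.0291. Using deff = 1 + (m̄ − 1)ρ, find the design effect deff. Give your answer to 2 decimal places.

1.26

deff = 1 + (10 − 1)·0.0291 = 1 + 0.2619 = 1.2619.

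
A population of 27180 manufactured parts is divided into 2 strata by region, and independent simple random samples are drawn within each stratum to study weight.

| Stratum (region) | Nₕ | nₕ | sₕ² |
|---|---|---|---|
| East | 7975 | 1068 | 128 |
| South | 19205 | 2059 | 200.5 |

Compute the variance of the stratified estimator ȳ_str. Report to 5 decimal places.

0.05234

Var(ȳ_str) = Σₕ Wₕ²(1 − fₕ)sₕ²/nₕ with Wₕ = Nₕ/N, N = 27180.
East: Wₕ = 0.29341428; term = 0.29341428²·(1 − 0.13391850)·128/1068 = 0.0089363457.
South: Wₕ = 0.70658572; term = 0.70658572²·(1 − 0.10721166)·200.5/2059 = 0.04340465.
Sum = 0.052340996.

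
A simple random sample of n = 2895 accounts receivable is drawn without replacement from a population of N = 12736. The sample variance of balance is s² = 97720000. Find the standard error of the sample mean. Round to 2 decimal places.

Under SRS without replacement, Var(ȳ) = (1 − f)·s²/n with f = n/N = 2895/12736 = 0.22730842.
Var(ȳ) = (1 − 0.22730842)·97720000/2895 = 0.77269158·33754.75 = 26082.011.
SE(ȳ) = √(26082.011) = 161.50.

161.50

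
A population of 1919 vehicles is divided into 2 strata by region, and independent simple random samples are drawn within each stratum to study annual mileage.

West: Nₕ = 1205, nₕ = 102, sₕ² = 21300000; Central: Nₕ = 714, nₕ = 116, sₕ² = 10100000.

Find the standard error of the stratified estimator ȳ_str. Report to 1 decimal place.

Var(ȳ_str) = Σₕ Wₕ²(1 − fₕ)sₕ²/nₕ with Wₕ = Nₕ/N, N = 1919.
West: Wₕ = 0.62793121; term = 0.62793121²·(1 − 0.08464730)·21300000/102 = 75368.877.
Central: Wₕ = 0.37206879; term = 0.37206879²·(1 − 0.16246499)·10100000/116 = 10095.151.
Sum = 85464.028.
SE = √(85464.028) = 292.3.

292.3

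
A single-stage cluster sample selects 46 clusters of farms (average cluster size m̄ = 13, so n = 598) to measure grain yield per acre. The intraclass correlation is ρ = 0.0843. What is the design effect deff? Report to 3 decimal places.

deff = 1 + (13 − 1)·0.0843 = 1 + 1.0116 = 2.0116.

2.012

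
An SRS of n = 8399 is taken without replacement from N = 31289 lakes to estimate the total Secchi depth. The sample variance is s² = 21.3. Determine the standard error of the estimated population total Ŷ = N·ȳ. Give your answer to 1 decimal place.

1347.7

Var(Ŷ) = N²·Var(ȳ) = N²·(1 − n/N)·s²/n.
f = 8399/31289 = 0.26843300; Var(ȳ) = 0.73156700·21.3/8399 = 0.0018552658.
Var(Ŷ) = 31289² · 0.0018552658 = 1.816308 × 10^6.
SE(Ŷ) = √(1.816308 × 10^6) = 1347.7.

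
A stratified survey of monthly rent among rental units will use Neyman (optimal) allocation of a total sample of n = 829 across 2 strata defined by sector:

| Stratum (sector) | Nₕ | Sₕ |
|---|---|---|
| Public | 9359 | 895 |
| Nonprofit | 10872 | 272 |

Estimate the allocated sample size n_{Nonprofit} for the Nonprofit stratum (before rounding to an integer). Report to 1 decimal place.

Neyman allocation: nₕ = n·NₕSₕ / Σⱼ NⱼSⱼ.
Σ NⱼSⱼ = 9359·895 + 10872·272 = 1.1333489 × 10^7.
n_{Nonprofit} = 829·10872·272 / (1.1333489 × 10^7) = 216.3.

216.3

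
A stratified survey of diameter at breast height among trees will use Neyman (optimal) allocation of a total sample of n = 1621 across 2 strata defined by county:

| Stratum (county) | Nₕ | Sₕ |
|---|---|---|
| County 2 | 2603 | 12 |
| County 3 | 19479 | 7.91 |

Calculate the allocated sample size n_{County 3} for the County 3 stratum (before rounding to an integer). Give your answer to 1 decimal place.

Neyman allocation: nₕ = n·NₕSₕ / Σⱼ NⱼSⱼ.
Σ NⱼSⱼ = 2603·12 + 19479·7.91 = 185314.89.
n_{County 3} = 1621·19479·7.91 / 185314.89 = 1347.8.

1347.8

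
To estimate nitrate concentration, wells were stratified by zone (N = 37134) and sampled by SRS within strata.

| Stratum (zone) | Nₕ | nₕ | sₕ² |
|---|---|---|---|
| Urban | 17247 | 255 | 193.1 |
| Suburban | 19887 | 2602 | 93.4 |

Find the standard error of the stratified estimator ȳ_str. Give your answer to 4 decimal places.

0.4122

Var(ȳ_str) = Σₕ Wₕ²(1 − fₕ)sₕ²/nₕ with Wₕ = Nₕ/N, N = 37134.
Urban: Wₕ = 0.46445306; term = 0.46445306²·(1 − 0.01478518)·193.1/255 = 0.16093729.
Suburban: Wₕ = 0.53554694; term = 0.53554694²·(1 − 0.13083924)·93.4/2602 = 0.0089481813.
Sum = 0.16988547.
SE = √(0.16988547) = 0.4122.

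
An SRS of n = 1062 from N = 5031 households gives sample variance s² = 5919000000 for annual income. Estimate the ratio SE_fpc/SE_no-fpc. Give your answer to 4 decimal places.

f = n/N = 1062/5031 = 0.21109123.
SE_no-fpc = √(s²/n) = 2360.8148; SE_fpc = √((1−f)s²/n) = 2096.8883.
Ratio = √(1−f) = 0.88820536.

0.8882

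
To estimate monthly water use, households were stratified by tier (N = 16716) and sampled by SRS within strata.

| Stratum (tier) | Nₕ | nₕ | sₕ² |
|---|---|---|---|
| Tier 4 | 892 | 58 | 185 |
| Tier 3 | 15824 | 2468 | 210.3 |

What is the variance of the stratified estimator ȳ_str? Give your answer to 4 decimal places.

0.0729

Var(ȳ_str) = Σₕ Wₕ²(1 − fₕ)sₕ²/nₕ with Wₕ = Nₕ/N, N = 16716.
Tier 4: Wₕ = 0.05336205; term = 0.05336205²·(1 − 0.06502242)·185/58 = 0.0084919986.
Tier 3: Wₕ = 0.94663795; term = 0.94663795²·(1 − 0.15596562)·210.3/2468 = 0.064449875.
Sum = 0.072941874.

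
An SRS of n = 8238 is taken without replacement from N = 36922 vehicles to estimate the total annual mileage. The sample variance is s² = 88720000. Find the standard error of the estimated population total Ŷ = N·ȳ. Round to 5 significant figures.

3.3772 × 10^6

Var(Ŷ) = N²·Var(ȳ) = N²·(1 − n/N)·s²/n.
f = 8238/36922 = 0.22311901; Var(ȳ) = 0.77688099·88720000/8238 = 8366.7009.
Var(Ŷ) = 36922² · 8366.7009 = 1.1405772 × 10^13.
SE(Ŷ) = √(1.1405772 × 10^13) = 3.3772 × 10^6.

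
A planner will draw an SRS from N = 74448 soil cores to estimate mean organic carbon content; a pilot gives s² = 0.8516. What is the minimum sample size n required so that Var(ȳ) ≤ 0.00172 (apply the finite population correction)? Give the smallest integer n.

Without fpc, n₀ = s²/D = 0.8516/0.00172 = 495.1163.
With fpc, (1 − n/N)·s²/n ≤ D requires n ≥ n₀/(1 + n₀/N) = 495.1163/(1 + 495.1163/74448) = 491.8453.
Rounding up, n = 492.

492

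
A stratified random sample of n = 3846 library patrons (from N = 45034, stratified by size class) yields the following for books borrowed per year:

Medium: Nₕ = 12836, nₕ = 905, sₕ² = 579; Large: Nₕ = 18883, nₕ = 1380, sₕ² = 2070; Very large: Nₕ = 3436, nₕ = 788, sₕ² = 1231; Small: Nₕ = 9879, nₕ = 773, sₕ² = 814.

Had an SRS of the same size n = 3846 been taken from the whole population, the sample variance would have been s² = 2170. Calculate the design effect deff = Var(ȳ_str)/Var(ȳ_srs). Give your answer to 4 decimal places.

Var(ȳ_str) = Σ Wₕ²(1−fₕ)sₕ²/nₕ with Wₕ = Nₕ/45034:
  Medium: (12836/45034)²·(1−905/12836)·579/905 = 0.048312053
  Large: (18883/45034)²·(1−1380/18883)·2070/1380 = 0.24445206
  Very large: (3436/45034)²·(1−788/3436)·1231/788 = 0.0070084491
  Small: (9879/45034)²·(1−773/9879)·814/773 = 0.046709422
  → Var(ȳ_str) = 0.34648198.
Var(ȳ_srs) = (1 − 3846/45034)·2170/3846 = 0.51603675.
deff = 0.34648198 / 0.51603675 = 0.6714.

0.6714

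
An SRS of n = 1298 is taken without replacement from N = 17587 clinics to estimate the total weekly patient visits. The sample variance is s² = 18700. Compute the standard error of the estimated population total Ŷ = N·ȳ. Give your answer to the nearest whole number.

64243

Var(Ŷ) = N²·Var(ȳ) = N²·(1 − n/N)·s²/n.
f = 1298/17587 = 0.07380451; Var(ȳ) = 0.92619549·18700/1298 = 13.343494.
Var(Ŷ) = 17587² · 13.343494 = 4.127177 × 10^9.
SE(Ŷ) = √(4.127177 × 10^9) = 64243.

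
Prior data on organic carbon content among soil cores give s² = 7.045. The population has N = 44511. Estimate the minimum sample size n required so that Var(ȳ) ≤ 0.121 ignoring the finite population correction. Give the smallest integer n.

59

Without fpc, n₀ = s²/D = 7.045/0.121 = 58.2231.
Rounding up, n = 59.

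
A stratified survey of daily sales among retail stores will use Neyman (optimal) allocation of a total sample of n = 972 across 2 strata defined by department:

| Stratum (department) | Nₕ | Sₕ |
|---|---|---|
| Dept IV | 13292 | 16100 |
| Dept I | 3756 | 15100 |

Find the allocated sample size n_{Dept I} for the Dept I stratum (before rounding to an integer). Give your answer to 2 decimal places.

203.64

Neyman allocation: nₕ = n·NₕSₕ / Σⱼ NⱼSⱼ.
Σ NⱼSⱼ = 13292·16100 + 3756·15100 = 2.707168 × 10^8.
n_{Dept I} = 972·3756·15100 / (2.707168 × 10^8) = 203.64.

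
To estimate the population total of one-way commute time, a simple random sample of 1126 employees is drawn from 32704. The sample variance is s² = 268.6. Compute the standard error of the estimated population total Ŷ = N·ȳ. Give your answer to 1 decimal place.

Var(Ŷ) = N²·Var(ȳ) = N²·(1 − n/N)·s²/n.
f = 1126/32704 = 0.03443004; Var(ȳ) = 0.96556996·268.6/1126 = 0.23033045.
Var(Ŷ) = 32704² · 0.23033045 = 2.4635031 × 10^8.
SE(Ŷ) = √(2.4635031 × 10^8) = 15695.6.

15695.6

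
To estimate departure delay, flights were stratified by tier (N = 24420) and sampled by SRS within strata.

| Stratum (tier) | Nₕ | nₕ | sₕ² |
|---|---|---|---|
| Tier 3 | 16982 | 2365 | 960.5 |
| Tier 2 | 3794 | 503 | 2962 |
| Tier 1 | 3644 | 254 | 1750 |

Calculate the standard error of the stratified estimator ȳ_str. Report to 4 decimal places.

0.6596

Var(ȳ_str) = Σₕ Wₕ²(1 − fₕ)sₕ²/nₕ with Wₕ = Nₕ/N, N = 24420.
Tier 3: Wₕ = 0.69541360; term = 0.69541360²·(1 − 0.13926510)·960.5/2365 = 0.16905265.
Tier 2: Wₕ = 0.15536446; term = 0.15536446²·(1 − 0.13257775)·2962/503 = 0.12329656.
Tier 1: Wₕ = 0.14922195; term = 0.14922195²·(1 − 0.06970362)·1750/254 = 0.14272205.
Sum = 0.43507126.
SE = √(0.43507126) = 0.6596.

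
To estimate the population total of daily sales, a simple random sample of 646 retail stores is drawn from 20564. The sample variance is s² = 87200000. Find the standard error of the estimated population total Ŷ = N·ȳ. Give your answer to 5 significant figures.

7.4356 × 10^6

Var(Ŷ) = N²·Var(ȳ) = N²·(1 − n/N)·s²/n.
f = 646/20564 = 0.03141412; Var(ȳ) = 0.96858588·87200000/646 = 130744.1.
Var(Ŷ) = 20564² · 130744.1 = 5.5288816 × 10^13.
SE(Ŷ) = √(5.5288816 × 10^13) = 7.4356 × 10^6.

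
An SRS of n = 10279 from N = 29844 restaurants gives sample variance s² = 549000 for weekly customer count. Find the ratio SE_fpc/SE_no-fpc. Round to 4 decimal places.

f = n/N = 10279/29844 = 0.34442434.
SE_no-fpc = √(s²/n) = 7.3082053; SE_fpc = √((1−f)s²/n) = 5.9172804.
Ratio = √(1−f) = 0.80967627.

0.8097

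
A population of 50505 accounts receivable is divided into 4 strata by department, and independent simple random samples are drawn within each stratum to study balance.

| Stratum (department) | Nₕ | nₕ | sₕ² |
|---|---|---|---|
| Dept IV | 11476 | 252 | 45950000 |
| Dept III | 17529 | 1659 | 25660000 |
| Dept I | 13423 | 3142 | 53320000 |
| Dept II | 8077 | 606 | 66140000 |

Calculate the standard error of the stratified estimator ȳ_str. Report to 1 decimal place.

Var(ȳ_str) = Σₕ Wₕ²(1 − fₕ)sₕ²/nₕ with Wₕ = Nₕ/N, N = 50505.
Dept IV: Wₕ = 0.22722503; term = 0.22722503²·(1 − 0.02195887)·45950000/252 = 9207.7691.
Dept III: Wₕ = 0.34707455; term = 0.34707455²·(1 − 0.09464316)·25660000/1659 = 1686.8466.
Dept I: Wₕ = 0.26577567; term = 0.26577567²·(1 − 0.23407584)·53320000/3142 = 918.1215.
Dept II: Wₕ = 0.15992476; term = 0.15992476²·(1 − 0.07502786)·66140000/606 = 2581.9726.
Sum = 14394.71.
SE = √(14394.71) = 120.0.

120.0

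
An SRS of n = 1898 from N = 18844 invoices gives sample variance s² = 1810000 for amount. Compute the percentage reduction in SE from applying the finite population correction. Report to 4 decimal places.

f = n/N = 1898/18844 = 0.10072172.
SE_no-fpc = √(s²/n) = 30.880988; SE_fpc = √((1−f)s²/n) = 29.284529.
Ratio = √(1−f) = 0.94830284. Reduction = 100·(1 − 0.94830284) = 5.1697%.

5.1697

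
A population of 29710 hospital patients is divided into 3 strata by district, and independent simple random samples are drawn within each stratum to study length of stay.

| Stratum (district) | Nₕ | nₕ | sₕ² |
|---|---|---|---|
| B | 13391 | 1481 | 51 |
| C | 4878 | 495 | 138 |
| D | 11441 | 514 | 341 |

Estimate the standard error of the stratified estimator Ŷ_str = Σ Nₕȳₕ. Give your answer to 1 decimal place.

9715.5

Var(Ŷ_str) = Σₕ Nₕ²(1 − fₕ)sₕ²/nₕ.
B: 13391²·(1 − 1481/13391)·51/1481 = 5.4921184 × 10^6.
C: 4878²·(1 − 495/4878)·138/495 = 5.9605612 × 10^6.
D: 11441²·(1 − 514/11441)·341/514 = 8.2938502 × 10^7.
Sum = 9.4391182 × 10^7.
SE = √(9.4391182 × 10^7) = 9715.5.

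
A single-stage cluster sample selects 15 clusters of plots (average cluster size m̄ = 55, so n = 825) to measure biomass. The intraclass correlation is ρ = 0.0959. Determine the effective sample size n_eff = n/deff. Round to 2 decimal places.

133.53

deff = 1 + (55 − 1)·0.0959 = 1 + 5.1786 = 6.1786.
n_eff = 825 / 6.1786 = 133.53.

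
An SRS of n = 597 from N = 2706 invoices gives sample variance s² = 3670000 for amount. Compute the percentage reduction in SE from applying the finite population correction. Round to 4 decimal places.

f = n/N = 597/2706 = 0.22062084.
SE_no-fpc = √(s²/n) = 78.40538; SE_fpc = √((1−f)s²/n) = 69.218193.
Ratio = √(1−f) = 0.88282453. Reduction = 100·(1 − 0.88282453) = 11.7175%.

11.7175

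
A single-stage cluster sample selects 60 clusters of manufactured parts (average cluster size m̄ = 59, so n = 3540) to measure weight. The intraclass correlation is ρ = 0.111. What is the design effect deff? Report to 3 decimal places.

7.438

deff = 1 + (59 − 1)·0.111 = 1 + 6.438 = 7.438.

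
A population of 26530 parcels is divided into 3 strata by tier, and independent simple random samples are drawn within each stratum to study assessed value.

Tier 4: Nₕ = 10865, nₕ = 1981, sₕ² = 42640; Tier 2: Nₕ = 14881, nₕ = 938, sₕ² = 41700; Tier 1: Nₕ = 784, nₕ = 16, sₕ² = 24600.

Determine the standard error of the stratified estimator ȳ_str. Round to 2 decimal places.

Var(ȳ_str) = Σₕ Wₕ²(1 − fₕ)sₕ²/nₕ with Wₕ = Nₕ/N, N = 26530.
Tier 4: Wₕ = 0.40953637; term = 0.40953637²·(1 − 0.18232858)·42640/1981 = 2.9518651.
Tier 2: Wₕ = 0.56091217; term = 0.56091217²·(1 − 0.06303340)·41700/938 = 13.105303.
Tier 1: Wₕ = 0.02955145; term = 0.02955145²·(1 − 0.02040816)·24600/16 = 1.3152791.
Sum = 17.372447.
SE = √(17.372447) = 4.17.

4.17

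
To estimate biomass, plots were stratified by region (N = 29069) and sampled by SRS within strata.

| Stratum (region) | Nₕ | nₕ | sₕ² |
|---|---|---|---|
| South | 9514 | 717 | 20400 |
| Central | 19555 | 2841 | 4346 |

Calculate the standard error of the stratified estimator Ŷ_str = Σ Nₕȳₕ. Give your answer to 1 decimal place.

Var(Ŷ_str) = Σₕ Nₕ²(1 − fₕ)sₕ²/nₕ.
South: 9514²·(1 − 717/9514)·20400/717 = 2.3812706 × 10^9.
Central: 19555²·(1 − 2841/19555)·4346/2841 = 4.9998469 × 10^8.
Sum = 2.8812553 × 10^9.
SE = √(2.8812553 × 10^9) = 53677.3.

53677.3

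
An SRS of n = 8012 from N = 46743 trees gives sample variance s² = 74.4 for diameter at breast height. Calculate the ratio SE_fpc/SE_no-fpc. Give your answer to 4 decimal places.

0.9103

f = n/N = 8012/46743 = 0.17140534.
SE_no-fpc = √(s²/n) = 0.096364261; SE_fpc = √((1−f)s²/n) = 0.087717665.
Ratio = √(1−f) = 0.91027175.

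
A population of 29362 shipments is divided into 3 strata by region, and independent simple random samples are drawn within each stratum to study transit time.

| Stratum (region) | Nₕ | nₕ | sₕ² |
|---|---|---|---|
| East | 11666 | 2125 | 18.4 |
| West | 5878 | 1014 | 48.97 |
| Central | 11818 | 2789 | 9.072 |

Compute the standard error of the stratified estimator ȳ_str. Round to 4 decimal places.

Var(ȳ_str) = Σₕ Wₕ²(1 − fₕ)sₕ²/nₕ with Wₕ = Nₕ/N, N = 29362.
East: Wₕ = 0.39731626; term = 0.39731626²·(1 − 0.18215327)·18.4/2125 = 0.0011179014.
West: Wₕ = 0.20019072; term = 0.20019072²·(1 − 0.17250766)·48.97/1014 = 0.001601563.
Central: Wₕ = 0.40249302; term = 0.40249302²·(1 − 0.23599594)·9.072/2789 = 4.0259363 × 10^-4.
Sum = 0.003122058.
SE = √(0.003122058) = 0.0559.

0.0559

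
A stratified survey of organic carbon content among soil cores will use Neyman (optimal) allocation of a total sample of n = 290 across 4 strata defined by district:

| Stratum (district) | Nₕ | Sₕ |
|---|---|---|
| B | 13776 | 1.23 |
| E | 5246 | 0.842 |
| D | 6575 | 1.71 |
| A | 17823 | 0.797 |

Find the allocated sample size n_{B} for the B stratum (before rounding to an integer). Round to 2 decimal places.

Neyman allocation: nₕ = n·NₕSₕ / Σⱼ NⱼSⱼ.
Σ NⱼSⱼ = 13776·1.23 + 5246·0.842 + 6575·1.71 + 17823·0.797 = 46809.793.
n_{B} = 290·13776·1.23 / 46809.793 = 104.98.

104.98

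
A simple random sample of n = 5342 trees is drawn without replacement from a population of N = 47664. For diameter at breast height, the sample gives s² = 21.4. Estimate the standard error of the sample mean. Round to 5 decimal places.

0.05964

Under SRS without replacement, Var(ȳ) = (1 − f)·s²/n with f = n/N = 5342/47664 = 0.11207620.
Var(ȳ) = (1 − 0.11207620)·21.4/5342 = 0.88792380·0.0040059903 = 0.0035570141.
SE(ȳ) = √(0.0035570141) = 0.05964.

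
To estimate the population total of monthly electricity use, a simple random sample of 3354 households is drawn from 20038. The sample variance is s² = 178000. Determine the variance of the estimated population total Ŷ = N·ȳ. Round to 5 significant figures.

1.7742 × 10^10

Var(Ŷ) = N²·Var(ȳ) = N²·(1 − n/N)·s²/n.
f = 3354/20038 = 0.16738197; Var(ȳ) = 0.83261803·178000/3354 = 44.187838.
Var(Ŷ) = 20038² · 44.187838 = 1.7742365 × 10^10.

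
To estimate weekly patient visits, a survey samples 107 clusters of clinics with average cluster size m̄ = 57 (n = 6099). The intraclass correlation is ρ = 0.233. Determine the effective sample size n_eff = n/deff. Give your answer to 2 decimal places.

434.15

deff = 1 + (57 − 1)·0.233 = 1 + 13.048 = 14.048.
n_eff = 6099 / 14.048 = 434.15.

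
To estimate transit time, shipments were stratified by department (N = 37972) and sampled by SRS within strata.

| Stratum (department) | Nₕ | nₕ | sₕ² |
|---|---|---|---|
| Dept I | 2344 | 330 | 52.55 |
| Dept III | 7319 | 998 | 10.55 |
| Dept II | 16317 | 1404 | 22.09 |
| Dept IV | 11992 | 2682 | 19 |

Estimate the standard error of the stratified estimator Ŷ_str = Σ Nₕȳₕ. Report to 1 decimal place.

2420.8

Var(Ŷ_str) = Σₕ Nₕ²(1 − fₕ)sₕ²/nₕ.
Dept I: 2344²·(1 − 330/2344)·52.55/330 = 751754.18.
Dept III: 7319²·(1 − 998/7319)·10.55/998 = 489056.97.
Dept II: 16317²·(1 − 1404/16317)·22.09/1404 = 3.8285466 × 10^6.
Dept IV: 11992²·(1 − 2682/11992)·19/2682 = 790926.5.
Sum = 5.8602843 × 10^6.
SE = √(5.8602843 × 10^6) = 2420.8.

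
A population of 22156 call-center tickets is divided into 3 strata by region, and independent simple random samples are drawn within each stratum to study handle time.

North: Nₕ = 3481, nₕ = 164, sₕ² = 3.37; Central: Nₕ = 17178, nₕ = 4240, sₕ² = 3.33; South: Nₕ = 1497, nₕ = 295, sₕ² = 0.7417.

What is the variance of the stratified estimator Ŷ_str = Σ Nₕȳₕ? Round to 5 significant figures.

416340

Var(Ŷ_str) = Σₕ Nₕ²(1 − fₕ)sₕ²/nₕ.
North: 3481²·(1 − 164/3481)·3.37/164 = 237266.02.
Central: 17178²·(1 − 4240/17178)·3.33/4240 = 174549.3.
South: 1497²·(1 − 295/1497)·0.7417/295 = 4524.1035.
Sum = 416339.42.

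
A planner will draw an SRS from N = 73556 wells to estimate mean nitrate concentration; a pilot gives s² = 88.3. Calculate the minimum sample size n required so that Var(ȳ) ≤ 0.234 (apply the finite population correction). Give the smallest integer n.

Without fpc, n₀ = s²/D = 88.3/0.234 = 377.3504.
With fpc, (1 − n/N)·s²/n ≤ D requires n ≥ n₀/(1 + n₀/N) = 377.3504/(1 + 377.3504/73556) = 375.4244.
Rounding up, n = 376.

376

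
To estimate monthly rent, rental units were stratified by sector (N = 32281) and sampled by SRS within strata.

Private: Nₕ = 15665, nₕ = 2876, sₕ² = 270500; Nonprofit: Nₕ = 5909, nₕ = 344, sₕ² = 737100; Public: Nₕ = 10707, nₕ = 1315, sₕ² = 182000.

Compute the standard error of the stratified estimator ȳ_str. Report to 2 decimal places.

Var(ȳ_str) = Σₕ Wₕ²(1 − fₕ)sₕ²/nₕ with Wₕ = Nₕ/N, N = 32281.
Private: Wₕ = 0.48526997; term = 0.48526997²·(1 − 0.18359400)·270500/2876 = 18.082206.
Nonprofit: Wₕ = 0.18304885; term = 0.18304885²·(1 − 0.05821628)·737100/344 = 67.616575.
Public: Wₕ = 0.33168117; term = 0.33168117²·(1 − 0.12281685)·182000/1315 = 13.356035.
Sum = 99.054816.
SE = √(99.054816) = 9.95.

9.95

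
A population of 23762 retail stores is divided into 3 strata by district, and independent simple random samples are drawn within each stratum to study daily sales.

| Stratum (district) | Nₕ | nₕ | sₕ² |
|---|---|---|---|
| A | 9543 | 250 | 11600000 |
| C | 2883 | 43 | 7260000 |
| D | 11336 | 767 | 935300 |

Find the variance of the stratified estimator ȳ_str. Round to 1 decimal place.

Var(ȳ_str) = Σₕ Wₕ²(1 − fₕ)sₕ²/nₕ with Wₕ = Nₕ/N, N = 23762.
A: Wₕ = 0.40160761; term = 0.40160761²·(1 − 0.02619721)·11600000/250 = 7287.7398.
C: Wₕ = 0.12132817; term = 0.12132817²·(1 − 0.01491502)·7260000/43 = 2448.303.
D: Wₕ = 0.47706422; term = 0.47706422²·(1 − 0.06766055)·935300/767 = 258.75177.
Sum = 9994.7946.

9994.8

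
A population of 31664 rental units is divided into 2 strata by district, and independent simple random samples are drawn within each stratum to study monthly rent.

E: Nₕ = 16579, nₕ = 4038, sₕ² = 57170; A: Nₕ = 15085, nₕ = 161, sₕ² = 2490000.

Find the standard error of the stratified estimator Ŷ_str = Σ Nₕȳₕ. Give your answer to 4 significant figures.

1.867 × 10^6

Var(Ŷ_str) = Σₕ Nₕ²(1 − fₕ)sₕ²/nₕ.
E: 16579²·(1 − 4038/16579)·57170/4038 = 2.9436921 × 10^9.
A: 15085²·(1 − 161/15085)·2490000/161 = 3.4818016 × 10^12.
Sum = 3.4847453 × 10^12.
SE = √(3.4847453 × 10^12) = 1.867 × 10^6.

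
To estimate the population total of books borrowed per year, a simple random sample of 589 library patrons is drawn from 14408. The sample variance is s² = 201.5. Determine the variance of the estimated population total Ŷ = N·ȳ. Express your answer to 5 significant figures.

6.8115 × 10^7

Var(Ŷ) = N²·Var(ȳ) = N²·(1 − n/N)·s²/n.
f = 589/14408 = 0.04088007; Var(ȳ) = 0.95911993·201.5/589 = 0.32811998.
Var(Ŷ) = 14408² · 0.32811998 = 6.8114579 × 10^7.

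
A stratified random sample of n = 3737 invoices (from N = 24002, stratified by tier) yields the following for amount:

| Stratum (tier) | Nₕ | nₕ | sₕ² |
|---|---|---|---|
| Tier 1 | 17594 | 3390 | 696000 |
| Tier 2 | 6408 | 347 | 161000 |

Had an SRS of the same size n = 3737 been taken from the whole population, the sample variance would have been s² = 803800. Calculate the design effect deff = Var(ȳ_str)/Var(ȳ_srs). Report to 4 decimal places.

Var(ȳ_str) = Σ Wₕ²(1−fₕ)sₕ²/nₕ with Wₕ = Nₕ/24002:
  Tier 1: (17594/24002)²·(1−3390/17594)·696000/3390 = 89.061485
  Tier 2: (6408/24002)²·(1−347/6408)·161000/347 = 31.280114
  → Var(ȳ_str) = 120.3416.
Var(ȳ_srs) = (1 − 3737/24002)·803800/3737 = 181.60344.
deff = 120.3416 / 181.60344 = 0.6627.

0.6627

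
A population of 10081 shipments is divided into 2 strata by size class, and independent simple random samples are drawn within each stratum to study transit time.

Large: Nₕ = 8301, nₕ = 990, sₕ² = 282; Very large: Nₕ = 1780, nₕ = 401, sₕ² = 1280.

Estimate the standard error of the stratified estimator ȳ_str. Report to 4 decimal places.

0.4972

Var(ȳ_str) = Σₕ Wₕ²(1 − fₕ)sₕ²/nₕ with Wₕ = Nₕ/N, N = 10081.
Large: Wₕ = 0.82343022; term = 0.82343022²·(1 − 0.11926274)·282/990 = 0.17010375.
Very large: Wₕ = 0.17656978; term = 0.17656978²·(1 − 0.22528090)·1280/401 = 0.077097915.
Sum = 0.24720167.
SE = √(0.24720167) = 0.4972.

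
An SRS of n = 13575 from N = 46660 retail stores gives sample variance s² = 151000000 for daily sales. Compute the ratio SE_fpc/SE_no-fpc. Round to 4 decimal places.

0.8421

f = n/N = 13575/46660 = 0.29093442.
SE_no-fpc = √(s²/n) = 105.46748; SE_fpc = √((1−f)s²/n) = 88.809977.
Ratio = √(1−f) = 0.84206032.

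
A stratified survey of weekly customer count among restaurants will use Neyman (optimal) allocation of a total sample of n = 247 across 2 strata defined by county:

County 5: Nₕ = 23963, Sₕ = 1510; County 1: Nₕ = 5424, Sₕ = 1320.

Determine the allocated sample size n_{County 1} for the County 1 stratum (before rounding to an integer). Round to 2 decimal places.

40.80

Neyman allocation: nₕ = n·NₕSₕ / Σⱼ NⱼSⱼ.
Σ NⱼSⱼ = 23963·1510 + 5424·1320 = 4.334381 × 10^7.
n_{County 1} = 247·5424·1320 / (4.334381 × 10^7) = 40.80.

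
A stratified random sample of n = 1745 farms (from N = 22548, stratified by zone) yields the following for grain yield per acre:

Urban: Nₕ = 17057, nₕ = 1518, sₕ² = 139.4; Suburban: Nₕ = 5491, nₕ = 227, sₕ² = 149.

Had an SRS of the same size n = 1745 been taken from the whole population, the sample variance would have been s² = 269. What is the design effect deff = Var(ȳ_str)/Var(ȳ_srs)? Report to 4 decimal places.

0.5990

Var(ȳ_str) = Σ Wₕ²(1−fₕ)sₕ²/nₕ with Wₕ = Nₕ/22548:
  Urban: (17057/22548)²·(1−1518/17057)·139.4/1518 = 0.047874105
  Suburban: (5491/22548)²·(1−227/5491)·149/227 = 0.037317426
  → Var(ȳ_str) = 0.085191531.
Var(ȳ_srs) = (1 − 1745/22548)·269/1745 = 0.14222462.
deff = 0.085191531 / 0.14222462 = 0.5990.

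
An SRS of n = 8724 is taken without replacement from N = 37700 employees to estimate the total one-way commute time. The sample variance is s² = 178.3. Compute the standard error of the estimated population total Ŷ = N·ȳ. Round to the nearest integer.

Var(Ŷ) = N²·Var(ȳ) = N²·(1 − n/N)·s²/n.
f = 8724/37700 = 0.23140584; Var(ȳ) = 0.76859416·178.3/8724 = 0.01570843.
Var(Ŷ) = 37700² · 0.01570843 = 2.2326234 × 10^7.
SE(Ŷ) = √(2.2326234 × 10^7) = 4725.

4725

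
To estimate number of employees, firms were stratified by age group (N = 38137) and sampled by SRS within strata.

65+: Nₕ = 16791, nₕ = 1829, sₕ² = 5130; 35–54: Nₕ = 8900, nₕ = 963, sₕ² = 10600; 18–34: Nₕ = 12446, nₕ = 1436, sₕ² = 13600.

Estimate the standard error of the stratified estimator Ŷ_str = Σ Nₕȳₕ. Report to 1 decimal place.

52725.4

Var(Ŷ_str) = Σₕ Nₕ²(1 − fₕ)sₕ²/nₕ.
65+: 16791²·(1 − 1829/16791)·5130/1829 = 7.0464418 × 10^8.
35–54: 8900²·(1 − 963/8900)·10600/963 = 7.7754577 × 10^8.
18–34: 12446²·(1 − 1436/12446)·13600/1436 = 1.2977815 × 10^9.
Sum = 2.7799715 × 10^9.
SE = √(2.7799715 × 10^9) = 52725.4.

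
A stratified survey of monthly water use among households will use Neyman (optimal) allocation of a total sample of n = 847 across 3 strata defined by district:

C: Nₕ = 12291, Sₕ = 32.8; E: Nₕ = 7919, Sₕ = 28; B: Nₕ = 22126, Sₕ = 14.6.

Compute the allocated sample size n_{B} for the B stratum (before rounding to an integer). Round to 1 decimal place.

288.6

Neyman allocation: nₕ = n·NₕSₕ / Σⱼ NⱼSⱼ.
Σ NⱼSⱼ = 12291·32.8 + 7919·28 + 22126·14.6 = 947916.4.
n_{B} = 847·22126·14.6 / 947916.4 = 288.6.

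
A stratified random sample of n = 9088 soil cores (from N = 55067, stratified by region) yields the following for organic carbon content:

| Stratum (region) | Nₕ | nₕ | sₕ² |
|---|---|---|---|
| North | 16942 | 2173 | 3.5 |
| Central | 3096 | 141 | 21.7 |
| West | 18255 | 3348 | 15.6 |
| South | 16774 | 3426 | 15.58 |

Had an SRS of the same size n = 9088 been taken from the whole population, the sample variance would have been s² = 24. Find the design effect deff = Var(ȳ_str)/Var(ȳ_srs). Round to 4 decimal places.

Var(ȳ_str) = Σ Wₕ²(1−fₕ)sₕ²/nₕ with Wₕ = Nₕ/55067:
  North: (16942/55067)²·(1−2173/16942)·3.5/2173 = 1.3290498 × 10^-4
  Central: (3096/55067)²·(1−141/3096)·21.7/141 = 4.6431875 × 10^-4
  West: (18255/55067)²·(1−3348/18255)·15.6/3348 = 4.1814644 × 10^-4
  South: (16774/55067)²·(1−3426/16774)·15.58/3426 = 3.3577634 × 10^-4
  → Var(ȳ_str) = 0.0013511465.
Var(ȳ_srs) = (1 − 9088/55067)·24/9088 = 0.0022050124.
deff = 0.0013511465 / 0.0022050124 = 0.6128.

0.6128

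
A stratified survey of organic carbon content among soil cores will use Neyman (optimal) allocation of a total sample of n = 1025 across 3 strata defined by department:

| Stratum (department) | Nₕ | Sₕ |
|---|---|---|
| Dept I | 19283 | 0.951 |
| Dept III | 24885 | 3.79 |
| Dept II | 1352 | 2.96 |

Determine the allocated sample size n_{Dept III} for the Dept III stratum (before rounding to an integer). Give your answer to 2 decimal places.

828.71

Neyman allocation: nₕ = n·NₕSₕ / Σⱼ NⱼSⱼ.
Σ NⱼSⱼ = 19283·0.951 + 24885·3.79 + 1352·2.96 = 116654.2.
n_{Dept III} = 1025·24885·3.79 / 116654.2 = 828.71.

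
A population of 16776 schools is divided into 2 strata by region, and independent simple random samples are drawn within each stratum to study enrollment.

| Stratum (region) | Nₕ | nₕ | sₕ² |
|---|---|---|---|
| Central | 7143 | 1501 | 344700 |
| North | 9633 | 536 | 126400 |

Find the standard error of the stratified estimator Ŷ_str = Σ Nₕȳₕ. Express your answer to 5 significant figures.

Var(Ŷ_str) = Σₕ Nₕ²(1 − fₕ)sₕ²/nₕ.
Central: 7143²·(1 − 1501/7143)·344700/1501 = 9.2549552 × 10^9.
North: 9633²·(1 − 536/9633)·126400/536 = 2.0665315 × 10^10.
Sum = 2.992027 × 10^10.
SE = √(2.992027 × 10^10) = 172970.

172970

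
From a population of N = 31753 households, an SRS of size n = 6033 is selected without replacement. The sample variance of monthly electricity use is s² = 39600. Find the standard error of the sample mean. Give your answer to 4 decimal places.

2.3058

Under SRS without replacement, Var(ȳ) = (1 − f)·s²/n with f = n/N = 6033/31753 = 0.18999780.
Var(ȳ) = (1 − 0.18999780)·39600/6033 = 0.81000220·6.5638986 = 5.3167723.
SE(ȳ) = √(5.3167723) = 2.3058.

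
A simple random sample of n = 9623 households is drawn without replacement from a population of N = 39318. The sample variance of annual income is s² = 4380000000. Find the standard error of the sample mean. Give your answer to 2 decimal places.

Under SRS without replacement, Var(ȳ) = (1 − f)·s²/n with f = n/N = 9623/39318 = 0.24474795.
Var(ȳ) = (1 − 0.24474795)·4380000000/9623 = 0.75525205·455159.51 = 343760.15.
SE(ȳ) = √(343760.15) = 586.31.

586.31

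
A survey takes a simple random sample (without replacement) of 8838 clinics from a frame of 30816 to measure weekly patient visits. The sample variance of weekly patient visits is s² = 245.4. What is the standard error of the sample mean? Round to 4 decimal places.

Under SRS without replacement, Var(ȳ) = (1 − f)·s²/n with f = n/N = 8838/30816 = 0.28679907.
Var(ȳ) = (1 − 0.28679907)·245.4/8838 = 0.71320093·0.027766463 = 0.019803067.
SE(ȳ) = √(0.019803067) = 0.1407.

0.1407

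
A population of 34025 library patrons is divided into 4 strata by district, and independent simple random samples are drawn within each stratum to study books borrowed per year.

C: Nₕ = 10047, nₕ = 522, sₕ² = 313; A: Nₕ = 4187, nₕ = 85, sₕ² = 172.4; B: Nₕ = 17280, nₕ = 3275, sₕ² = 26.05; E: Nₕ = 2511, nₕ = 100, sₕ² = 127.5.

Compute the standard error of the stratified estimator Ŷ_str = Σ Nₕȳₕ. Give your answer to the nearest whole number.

Var(Ŷ_str) = Σₕ Nₕ²(1 − fₕ)sₕ²/nₕ.
C: 10047²·(1 − 522/10047)·313/522 = 5.7381939 × 10^7.
A: 4187²·(1 − 85/4187)·172.4/85 = 3.4835091 × 10^7.
B: 17280²·(1 − 3275/17280)·26.05/3275 = 1.9249669 × 10^6.
E: 2511²·(1 − 100/2511)·127.5/100 = 7.7188768 × 10^6.
Sum = 1.0186087 × 10^8.
SE = √(1.0186087 × 10^8) = 10093.

10093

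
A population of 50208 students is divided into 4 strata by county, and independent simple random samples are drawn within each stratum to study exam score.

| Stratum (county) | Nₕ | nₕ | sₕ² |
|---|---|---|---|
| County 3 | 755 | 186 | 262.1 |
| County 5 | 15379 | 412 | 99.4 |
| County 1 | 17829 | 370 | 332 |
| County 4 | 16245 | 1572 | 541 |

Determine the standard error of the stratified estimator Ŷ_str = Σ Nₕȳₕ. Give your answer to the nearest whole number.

Var(Ŷ_str) = Σₕ Nₕ²(1 − fₕ)sₕ²/nₕ.
County 3: 755²·(1 − 186/755)·262.1/186 = 605359.41.
County 5: 15379²·(1 − 412/15379)·99.4/412 = 5.5533114 × 10^7.
County 1: 17829²·(1 − 370/17829)·332/370 = 2.7930757 × 10^8.
County 4: 16245²·(1 − 1572/16245)·541/1572 = 8.2032011 × 10^7.
Sum = 4.1747805 × 10^8.
SE = √(4.1747805 × 10^8) = 20432.

20432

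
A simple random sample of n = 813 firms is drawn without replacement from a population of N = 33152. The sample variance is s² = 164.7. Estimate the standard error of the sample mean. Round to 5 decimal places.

Under SRS without replacement, Var(ȳ) = (1 − f)·s²/n with f = n/N = 813/33152 = 0.02452341.
Var(ȳ) = (1 − 0.02452341)·164.7/813 = 0.97547659·0.20258303 = 0.197615.
SE(ȳ) = √(0.197615) = 0.44454.

0.44454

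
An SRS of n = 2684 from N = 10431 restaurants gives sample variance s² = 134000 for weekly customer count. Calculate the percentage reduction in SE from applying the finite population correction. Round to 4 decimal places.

f = n/N = 2684/10431 = 0.25730994.
SE_no-fpc = √(s²/n) = 7.0657968; SE_fpc = √((1−f)s²/n) = 6.089266.
Ratio = √(1−f) = 0.86179467. Reduction = 100·(1 − 0.86179467) = 13.8205%.

13.8205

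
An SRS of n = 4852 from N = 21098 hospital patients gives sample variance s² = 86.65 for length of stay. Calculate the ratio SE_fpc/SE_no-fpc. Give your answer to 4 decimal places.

f = n/N = 4852/21098 = 0.22997441.
SE_no-fpc = √(s²/n) = 0.13363613; SE_fpc = √((1−f)s²/n) = 0.11726718.
Ratio = √(1−f) = 0.87751102.

0.8775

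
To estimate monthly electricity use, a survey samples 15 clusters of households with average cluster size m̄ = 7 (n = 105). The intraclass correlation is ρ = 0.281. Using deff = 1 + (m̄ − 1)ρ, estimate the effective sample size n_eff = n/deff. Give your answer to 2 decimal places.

deff = 1 + (7 − 1)·0.281 = 1 + 1.686 = 2.686.
n_eff = 105 / 2.686 = 39.09.

39.09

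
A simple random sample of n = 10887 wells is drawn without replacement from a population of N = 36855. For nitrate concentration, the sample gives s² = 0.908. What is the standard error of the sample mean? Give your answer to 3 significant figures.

Under SRS without replacement, Var(ȳ) = (1 − f)·s²/n with f = n/N = 10887/36855 = 0.29540090.
Var(ȳ) = (1 − 0.29540090)·0.908/10887 = 0.70459910·8.3402223 × 10^-5 = 5.8765132 × 10^-5.
SE(ȳ) = √(5.8765132 × 10^-5) = 0.00767.

0.00767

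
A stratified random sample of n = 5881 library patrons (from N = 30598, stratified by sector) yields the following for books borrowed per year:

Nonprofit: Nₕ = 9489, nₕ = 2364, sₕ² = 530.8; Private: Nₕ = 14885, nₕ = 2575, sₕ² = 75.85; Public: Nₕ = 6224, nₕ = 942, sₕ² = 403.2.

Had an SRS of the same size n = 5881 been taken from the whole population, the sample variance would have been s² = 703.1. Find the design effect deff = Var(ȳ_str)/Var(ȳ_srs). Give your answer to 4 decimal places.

0.3832

Var(ȳ_str) = Σ Wₕ²(1−fₕ)sₕ²/nₕ with Wₕ = Nₕ/30598:
  Nonprofit: (9489/30598)²·(1−2364/9489)·530.8/2364 = 0.016214467
  Private: (14885/30598)²·(1−2575/14885)·75.85/2575 = 0.005764998
  Public: (6224/30598)²·(1−942/6224)·403.2/942 = 0.015029742
  → Var(ȳ_str) = 0.037009207.
Var(ȳ_srs) = (1 − 5881/30598)·703.1/5881 = 0.096575871.
deff = 0.037009207 / 0.096575871 = 0.3832.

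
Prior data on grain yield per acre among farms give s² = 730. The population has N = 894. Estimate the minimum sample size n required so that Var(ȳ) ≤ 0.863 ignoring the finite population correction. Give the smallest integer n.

846

Without fpc, n₀ = s²/D = 730/0.863 = 845.8864.
Rounding up, n = 846.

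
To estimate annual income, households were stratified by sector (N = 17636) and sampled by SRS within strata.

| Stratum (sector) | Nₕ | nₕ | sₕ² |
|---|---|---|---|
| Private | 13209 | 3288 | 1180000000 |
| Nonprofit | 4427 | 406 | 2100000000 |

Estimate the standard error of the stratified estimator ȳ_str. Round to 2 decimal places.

Var(ȳ_str) = Σₕ Wₕ²(1 − fₕ)sₕ²/nₕ with Wₕ = Nₕ/N, N = 17636.
Private: Wₕ = 0.74897936; term = 0.74897936²·(1 − 0.24892119)·1180000000/3288 = 151208.22.
Nonprofit: Wₕ = 0.25102064; term = 0.25102064²·(1 − 0.09170996)·2100000000/406 = 296030.65.
Sum = 447238.87.
SE = √(447238.87) = 668.76.

668.76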